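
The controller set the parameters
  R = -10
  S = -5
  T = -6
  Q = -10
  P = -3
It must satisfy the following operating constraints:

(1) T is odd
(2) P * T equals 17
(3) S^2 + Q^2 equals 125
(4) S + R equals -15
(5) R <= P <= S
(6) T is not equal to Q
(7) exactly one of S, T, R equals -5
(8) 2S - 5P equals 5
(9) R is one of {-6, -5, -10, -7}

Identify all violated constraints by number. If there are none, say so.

(1) T = -6 is even — does not hold.
(2) P * T = -3 * (-6) = 18, not 17 — does not hold.
(3) S^2 + Q^2 = (-5)^2 + (-10)^2 = 25 + 100 = 125 — holds.
(4) S + R = -5 + (-10) = -15 — holds.
(5) values -10, -3, -5; P = -3 is not <= S = -5 — does not hold.
(6) T = -6, Q = -10; distinct — holds.
(7) S=-5, T=-6, R=-10; 1 of them equals -5 — holds.
(8) 2S - 5P = 2(-5) - 5(-3) = 5 — holds.
(9) R = -10 is in {-6, -5, -10, -7} — holds.

Constraints 1, 2, and 5 do not hold.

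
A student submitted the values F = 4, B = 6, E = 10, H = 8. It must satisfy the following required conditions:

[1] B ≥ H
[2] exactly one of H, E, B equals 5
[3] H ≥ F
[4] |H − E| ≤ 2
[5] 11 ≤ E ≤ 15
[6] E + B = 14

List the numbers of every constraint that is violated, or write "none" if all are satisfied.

[1] B = 6, H = 8; 6 < 8 (want ≥) — violated.
[2] H=8, E=10, B=6; 0 of them equal 5, not exactly one — violated.
[3] H = 8, F = 4; 8 ≥ 4 — OK.
[4] |8 − 10| = 2; 2 ≤ 2 — OK.
[5] E = 10 is outside [11, 15] — violated.
[6] E + B = 10 + 6 = 16, not 14 — violated.

The assignment fails constraints 1, 2, 5, and 6.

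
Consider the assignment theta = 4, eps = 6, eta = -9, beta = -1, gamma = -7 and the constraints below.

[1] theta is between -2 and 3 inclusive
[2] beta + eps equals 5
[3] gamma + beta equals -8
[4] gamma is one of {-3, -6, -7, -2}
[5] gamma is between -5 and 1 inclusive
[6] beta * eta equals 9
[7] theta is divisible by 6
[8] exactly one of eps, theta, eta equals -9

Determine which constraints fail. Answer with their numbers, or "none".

Constraints 1, 5, and 7 do not hold.

[1] theta = 4 is outside [-2, 3]  no
[2] beta + eps = -1 + 6 = 5  yes
[3] gamma + beta = -7 + (-1) = -8  yes
[4] gamma = -7 is in {-3, -6, -7, -2}  yes
[5] gamma = -7 is outside [-5, 1]  no
[6] beta * eta = -1 * (-9) = 9  yes
[7] 4 = 6*0 + 4, so 6 does not divide 4  no
[8] eps=6, theta=4, eta=-9; 1 of them equals -9  yes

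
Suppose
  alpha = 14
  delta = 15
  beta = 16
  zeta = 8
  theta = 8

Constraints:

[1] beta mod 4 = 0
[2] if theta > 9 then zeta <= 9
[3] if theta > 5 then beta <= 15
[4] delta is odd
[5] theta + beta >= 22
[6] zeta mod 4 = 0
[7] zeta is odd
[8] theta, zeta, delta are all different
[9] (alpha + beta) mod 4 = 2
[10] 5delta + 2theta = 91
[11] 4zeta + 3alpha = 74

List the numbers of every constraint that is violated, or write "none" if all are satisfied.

[1] 16 mod 4 = 0 — holds.
[2] theta = 8, not > 9; antecedent false, conditional vacuously true — holds.
[3] theta = 8 > 5, so we need beta ≤ 15; but beta = 16 > 15 — does not hold.
[4] delta = 15 is odd — holds.
[5] theta + beta = 8 + 16 = 24; 24 ≥ 22 — holds.
[6] 8 mod 4 = 0 — holds.
[7] zeta = 8 is even — does not hold.
[8] theta = zeta = 8, not all different — does not hold.
[9] alpha + beta = 30; 30 mod 4 = 2 — holds.
[10] 5delta + 2theta = 5(15) + 2(8) = 91 — holds.
[11] 4zeta + 3alpha = 4(8) + 3(14) = 74 — holds.

The assignment fails constraints 3, 7, and 8.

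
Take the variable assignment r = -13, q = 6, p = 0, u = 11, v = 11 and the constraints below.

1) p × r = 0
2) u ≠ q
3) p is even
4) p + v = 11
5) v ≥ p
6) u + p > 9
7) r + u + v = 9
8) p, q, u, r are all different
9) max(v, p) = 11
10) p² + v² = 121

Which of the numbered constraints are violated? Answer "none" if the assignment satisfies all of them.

None — every constraint holds.

1) p × r = 0 × (-13) = 0  OK
2) u = 11, q = 6; distinct  OK
3) p = 0 is even  OK
4) p + v = 0 + 11 = 11  OK
5) v = 11, p = 0; 11 ≥ 0  OK
6) u + p = 11 + 0 = 11; 11 > 9  OK
7) r + u + v = -13 + 11 + 11 = 9  OK
8) values 0, 6, 11, -13 are pairwise distinct  OK
9) max(11, 0) = 11  OK
10) p² + v² = 0² + 11² = 0 + 121 = 121  OK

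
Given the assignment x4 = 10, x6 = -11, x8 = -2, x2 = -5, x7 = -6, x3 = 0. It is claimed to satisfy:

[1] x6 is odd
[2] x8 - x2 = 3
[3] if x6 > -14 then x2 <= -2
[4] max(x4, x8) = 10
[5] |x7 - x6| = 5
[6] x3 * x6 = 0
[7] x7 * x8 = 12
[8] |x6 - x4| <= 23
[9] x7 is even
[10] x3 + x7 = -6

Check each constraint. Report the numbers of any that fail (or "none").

[1] x6 = -11 is odd — holds.
[2] x8 - x2 = -2 - (-5) = 3 — holds.
[3] x6 = -11 > -14, so we need x2 ≤ -2; x2 = -5 ≤ -2 — holds.
[4] max(10, -2) = 10 — holds.
[5] |-6 - (-11)| = 5 — holds.
[6] x3 * x6 = 0 * (-11) = 0 — holds.
[7] x7 * x8 = -6 * (-2) = 12 — holds.
[8] |-11 - 10| = 21; 21 ≤ 23 — holds.
[9] x7 = -6 is even — holds.
[10] x3 + x7 = 0 + (-6) = -6 — holds.

Yes — all constraints hold.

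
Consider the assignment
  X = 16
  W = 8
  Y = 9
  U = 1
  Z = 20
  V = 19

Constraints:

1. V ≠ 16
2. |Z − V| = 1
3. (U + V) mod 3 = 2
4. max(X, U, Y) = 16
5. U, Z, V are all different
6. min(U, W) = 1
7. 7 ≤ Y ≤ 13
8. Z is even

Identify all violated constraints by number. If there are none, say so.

1. V = 19, and 19 ≠ 16 — holds.
2. |20 − 19| = 1 — holds.
3. U + V = 20; 20 mod 3 = 2 — holds.
4. max(16, 1, 9) = 16 — holds.
5. values 1, 20, 19 are pairwise distinct — holds.
6. min(1, 8) = 1 — holds.
7. Y = 9 lies in [7, 13] — holds.
8. Z = 20 is even — holds.

None — every constraint holds.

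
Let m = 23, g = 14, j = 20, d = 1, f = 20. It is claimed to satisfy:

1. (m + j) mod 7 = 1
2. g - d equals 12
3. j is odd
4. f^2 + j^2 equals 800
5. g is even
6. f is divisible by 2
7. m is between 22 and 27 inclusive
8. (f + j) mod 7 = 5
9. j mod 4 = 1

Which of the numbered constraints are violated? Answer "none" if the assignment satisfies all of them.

1. m + j = 43; 43 mod 7 = 1  true
2. g - d = 14 - 1 = 13, not 12  false
3. j = 20 is even  false
4. f^2 + j^2 = 20^2 + 20^2 = 400 + 400 = 800  true
5. g = 14 is even  true
6. 20 / 2 = 10, so 2 divides 20  true
7. m = 23 lies in [22, 27]  true
8. f + j = 40; 40 mod 7 = 5  true
9. 20 mod 4 = 0, not 1  false

No — constraints 2, 3, 9 are not satisfied.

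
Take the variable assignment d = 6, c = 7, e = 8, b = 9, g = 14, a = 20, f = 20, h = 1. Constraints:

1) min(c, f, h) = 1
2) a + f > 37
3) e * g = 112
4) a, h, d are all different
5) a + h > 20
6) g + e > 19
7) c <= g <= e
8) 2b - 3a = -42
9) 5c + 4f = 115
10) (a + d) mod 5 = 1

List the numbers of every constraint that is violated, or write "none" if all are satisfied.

1) min(7, 20, 1) = 1 — OK.
2) a + f = 20 + 20 = 40; 40 > 37 — OK.
3) e * g = 8 * 14 = 112 — OK.
4) values 20, 1, 6 are pairwise distinct — OK.
5) a + h = 20 + 1 = 21; 21 > 20 — OK.
6) g + e = 14 + 8 = 22; 22 > 19 — OK.
7) values 7, 14, 8; g = 14 is not <= e = 8 — violated.
8) 2b - 3a = 2(9) - 3(20) = -42 — OK.
9) 5c + 4f = 5(7) + 4(20) = 115 — OK.
10) a + d = 26; 26 mod 5 = 1 — OK.

Constraint 7 does not hold.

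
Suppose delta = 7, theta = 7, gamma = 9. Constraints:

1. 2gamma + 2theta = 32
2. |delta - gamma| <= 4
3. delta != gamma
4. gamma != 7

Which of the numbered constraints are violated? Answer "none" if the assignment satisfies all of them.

No violations.

1. 2gamma + 2theta = 2(9) + 2(7) = 32  yes
2. |7 - 9| = 2; 2 ≤ 4  yes
3. delta = 7, gamma = 9; distinct  yes
4. gamma = 9, and 9 ≠ 7  yes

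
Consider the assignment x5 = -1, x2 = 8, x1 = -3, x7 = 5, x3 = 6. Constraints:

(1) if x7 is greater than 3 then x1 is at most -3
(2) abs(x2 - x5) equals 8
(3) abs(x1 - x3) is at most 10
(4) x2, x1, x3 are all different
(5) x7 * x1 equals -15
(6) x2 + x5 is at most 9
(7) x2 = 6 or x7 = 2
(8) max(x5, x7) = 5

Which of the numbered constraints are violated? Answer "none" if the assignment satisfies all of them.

Constraints 2, 7 do not hold.

(1) x7 = 5 > 3, so we need x1 ≤ -3; x1 = -3 ≤ -3 — holds.
(2) abs(8 - (-1)) = 9, not 8 — does not hold.
(3) abs(-3 - 6) = 9; 9 ≤ 10 — holds.
(4) values 8, -3, 6 are pairwise distinct — holds.
(5) x7 * x1 = 5 * (-3) = -15 — holds.
(6) x2 + x5 = 8 + (-1) = 7; 7 ≤ 9 — holds.
(7) x2 = 8 ≠ 6 and x7 = 5 ≠ 2; both disjuncts false — does not hold.
(8) max(-1, 5) = 5 — holds.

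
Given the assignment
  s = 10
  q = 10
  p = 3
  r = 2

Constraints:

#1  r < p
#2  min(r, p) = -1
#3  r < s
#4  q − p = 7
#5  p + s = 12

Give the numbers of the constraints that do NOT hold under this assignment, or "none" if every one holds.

#1 r = 2, p = 3; 2 < 3  ✓
#2 min(2, 3) = 2, not -1  ✗
#3 r = 2, s = 10; 2 < 10  ✓
#4 q − p = 10 − 3 = 7  ✓
#5 p + s = 3 + 10 = 13, not 12  ✗

Constraints 2 and 5 do not hold.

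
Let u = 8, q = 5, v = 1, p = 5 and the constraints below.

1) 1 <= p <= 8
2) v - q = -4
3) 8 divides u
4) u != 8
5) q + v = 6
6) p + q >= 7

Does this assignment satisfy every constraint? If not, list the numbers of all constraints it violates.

1) p = 5 lies in [1, 8] — satisfied.
2) v - q = 1 - 5 = -4 — satisfied.
3) 8 / 8 = 1, so 8 divides 8 — satisfied.
4) u = 8, but 8 is required to differ — violated.
5) q + v = 5 + 1 = 6 — satisfied.
6) p + q = 5 + 5 = 10; 10 ≥ 7 — satisfied.

Constraint 4 is violated.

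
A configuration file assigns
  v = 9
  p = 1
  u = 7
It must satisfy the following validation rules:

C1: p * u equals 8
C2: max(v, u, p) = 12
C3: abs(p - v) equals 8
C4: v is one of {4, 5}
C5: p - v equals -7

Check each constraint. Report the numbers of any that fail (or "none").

The assignment fails constraints 1, 2, 4, and 5.

C1: p * u = 1 * 7 = 7, not 8 — fails.
C2: max(9, 7, 1) = 9, not 12 — fails.
C3: abs(1 - 9) = 8 — holds.
C4: v = 9 is not in {4, 5} — fails.
C5: p - v = 1 - 9 = -8, not -7 — fails.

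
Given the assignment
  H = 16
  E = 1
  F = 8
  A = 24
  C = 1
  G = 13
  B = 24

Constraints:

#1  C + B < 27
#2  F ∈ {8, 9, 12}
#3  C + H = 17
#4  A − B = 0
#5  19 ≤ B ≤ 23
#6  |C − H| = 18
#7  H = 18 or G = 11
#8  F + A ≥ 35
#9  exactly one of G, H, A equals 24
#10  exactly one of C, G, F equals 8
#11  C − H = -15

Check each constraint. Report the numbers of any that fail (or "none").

#1 C + B = 1 + 24 = 25; 25 < 27  holds
#2 F = 8 is in {8, 9, 12}  holds
#3 C + H = 1 + 16 = 17  holds
#4 A − B = 24 − 24 = 0  holds
#5 B = 24 is outside [19, 23]  fails
#6 |1 − 16| = 15, not 18  fails
#7 H = 16 ≠ 18 and G = 13 ≠ 11; both disjuncts false  fails
#8 F + A = 8 + 24 = 32; 32 < 35, bound 35 not met  fails
#9 G=13, H=16, A=24; 1 of them equals 24  holds
#10 C=1, G=13, F=8; 1 of them equals 8  holds
#11 C − H = 1 − 16 = -15  holds

The assignment fails constraints 5, 6, 7, 8.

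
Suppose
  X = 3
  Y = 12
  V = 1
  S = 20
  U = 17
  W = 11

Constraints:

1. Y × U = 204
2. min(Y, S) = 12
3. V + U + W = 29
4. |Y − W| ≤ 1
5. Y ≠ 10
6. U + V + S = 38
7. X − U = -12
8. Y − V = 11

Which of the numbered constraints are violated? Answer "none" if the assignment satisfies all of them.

1. Y × U = 12 × 17 = 204 — holds.
2. min(12, 20) = 12 — holds.
3. V + U + W = 1 + 17 + 11 = 29 — holds.
4. |12 − 11| = 1; 1 ≤ 1 — holds.
5. Y = 12, and 12 ≠ 10 — holds.
6. U + V + S = 17 + 1 + 20 = 38 — holds.
7. X − U = 3 − 17 = -14, not -12 — fails.
8. Y − V = 12 − 1 = 11 — holds.

Constraint 7 does not hold.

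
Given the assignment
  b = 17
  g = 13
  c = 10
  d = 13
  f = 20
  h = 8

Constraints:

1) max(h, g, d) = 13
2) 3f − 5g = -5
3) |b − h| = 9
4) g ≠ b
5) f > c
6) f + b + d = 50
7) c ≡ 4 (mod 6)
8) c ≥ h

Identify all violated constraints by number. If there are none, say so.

Yes — all constraints hold.

1) max(8, 13, 13) = 13 — OK.
2) 3f − 5g = 3(20) − 5(13) = -5 — OK.
3) |17 − 8| = 9 — OK.
4) g = 13, b = 17; distinct — OK.
5) f = 20, c = 10; 20 > 10 — OK.
6) f + b + d = 20 + 17 + 13 = 50 — OK.
7) 10 mod 6 = 4 — OK.
8) c = 10, h = 8; 10 ≥ 8 — OK.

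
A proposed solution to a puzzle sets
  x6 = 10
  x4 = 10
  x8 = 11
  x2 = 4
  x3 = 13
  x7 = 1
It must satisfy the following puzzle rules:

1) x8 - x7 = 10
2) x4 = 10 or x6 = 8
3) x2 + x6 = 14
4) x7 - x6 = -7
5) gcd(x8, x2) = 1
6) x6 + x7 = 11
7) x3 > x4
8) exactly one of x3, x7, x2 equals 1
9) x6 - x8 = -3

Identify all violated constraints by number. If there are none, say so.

1) x8 - x7 = 11 - 1 = 10 — satisfied.
2) x4 = 10 = 10 (first disjunct) — satisfied.
3) x2 + x6 = 4 + 10 = 14 — satisfied.
4) x7 - x6 = 1 - 10 = -9, not -7 — violated.
5) gcd(11, 4) = 1 — satisfied.
6) x6 + x7 = 10 + 1 = 11 — satisfied.
7) x3 = 13, x4 = 10; 13 > 10 — satisfied.
8) x3=13, x7=1, x2=4; 1 of them equals 1 — satisfied.
9) x6 - x8 = 10 - 11 = -1, not -3 — violated.

No — constraints 4, 9 are not satisfied.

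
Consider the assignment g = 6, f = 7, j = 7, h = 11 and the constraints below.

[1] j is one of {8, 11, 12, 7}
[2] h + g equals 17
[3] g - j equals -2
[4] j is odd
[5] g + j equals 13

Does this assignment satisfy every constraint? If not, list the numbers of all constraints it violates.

The assignment fails constraint 3.

[1] j = 7 is in {8, 11, 12, 7} — satisfied.
[2] h + g = 11 + 6 = 17 — satisfied.
[3] g - j = 6 - 7 = -1, not -2 — violated.
[4] j = 7 is odd — satisfied.
[5] g + j = 6 + 7 = 13 — satisfied.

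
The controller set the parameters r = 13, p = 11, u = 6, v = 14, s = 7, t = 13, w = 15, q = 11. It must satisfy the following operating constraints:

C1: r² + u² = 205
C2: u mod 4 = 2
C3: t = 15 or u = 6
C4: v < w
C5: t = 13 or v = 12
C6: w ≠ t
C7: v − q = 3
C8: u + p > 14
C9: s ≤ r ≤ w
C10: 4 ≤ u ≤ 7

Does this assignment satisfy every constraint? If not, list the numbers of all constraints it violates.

C1: r² + u² = 13² + 6² = 169 + 36 = 205  yes
C2: 6 mod 4 = 2  yes
C3: t = 13 ≠ 15, but u = 6 = 6 (second disjunct)  yes
C4: v = 14, w = 15; 14 < 15  yes
C5: t = 13 = 13 (first disjunct)  yes
C6: w = 15, t = 13; distinct  yes
C7: v − q = 14 − 11 = 3  yes
C8: u + p = 6 + 11 = 17; 17 > 14  yes
C9: values 7 ≤ 13 ≤ 15  yes
C10: u = 6 lies in [4, 7]  yes

All constraints are satisfied.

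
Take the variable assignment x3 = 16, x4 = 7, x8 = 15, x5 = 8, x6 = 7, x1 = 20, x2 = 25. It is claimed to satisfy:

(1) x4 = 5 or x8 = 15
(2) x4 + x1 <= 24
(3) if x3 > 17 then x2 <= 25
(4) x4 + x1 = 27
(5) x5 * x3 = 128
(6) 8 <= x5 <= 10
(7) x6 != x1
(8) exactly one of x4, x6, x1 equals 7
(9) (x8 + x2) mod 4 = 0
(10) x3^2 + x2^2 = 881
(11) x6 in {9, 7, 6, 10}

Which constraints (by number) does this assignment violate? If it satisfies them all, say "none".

(1) x4 = 7 ≠ 5, but x8 = 15 = 15 (second disjunct) — satisfied.
(2) x4 + x1 = 7 + 20 = 27; 27 > 24, bound 24 not met — violated.
(3) x3 = 16, not > 17; antecedent false, conditional vacuously true — satisfied.
(4) x4 + x1 = 7 + 20 = 27 — satisfied.
(5) x5 * x3 = 8 * 16 = 128 — satisfied.
(6) x5 = 8 lies in [8, 10] — satisfied.
(7) x6 = 7, x1 = 20; distinct — satisfied.
(8) x4=7, x6=7, x1=20; 2 of them equal 7, not exactly one — violated.
(9) x8 + x2 = 40; 40 mod 4 = 0 — satisfied.
(10) x3^2 + x2^2 = 16^2 + 25^2 = 256 + 625 = 881 — satisfied.
(11) x6 = 7 is in {9, 7, 6, 10} — satisfied.

Constraints 2, 8 are violated.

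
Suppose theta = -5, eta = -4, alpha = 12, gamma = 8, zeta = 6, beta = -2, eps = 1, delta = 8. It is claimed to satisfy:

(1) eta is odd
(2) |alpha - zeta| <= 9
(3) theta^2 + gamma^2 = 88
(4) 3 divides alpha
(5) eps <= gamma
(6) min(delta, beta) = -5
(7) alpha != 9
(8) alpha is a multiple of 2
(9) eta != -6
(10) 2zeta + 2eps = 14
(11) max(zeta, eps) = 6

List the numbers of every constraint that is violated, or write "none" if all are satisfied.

Constraints 1, 3, and 6 do not hold.

(1) eta = -4 is even  false
(2) |12 - 6| = 6; 6 ≤ 9  true
(3) theta^2 + gamma^2 = (-5)^2 + 8^2 = 25 + 64 = 89, not 88  false
(4) 12 / 3 = 4, so 3 divides 12  true
(5) eps = 1, gamma = 8; 1 ≤ 8  true
(6) min(8, -2) = -2, not -5  false
(7) alpha = 12, and 12 ≠ 9  true
(8) 12 / 2 = 6, so 2 divides 12  true
(9) eta = -4, and -4 ≠ -6  true
(10) 2zeta + 2eps = 2(6) + 2(1) = 14  true
(11) max(6, 1) = 6  true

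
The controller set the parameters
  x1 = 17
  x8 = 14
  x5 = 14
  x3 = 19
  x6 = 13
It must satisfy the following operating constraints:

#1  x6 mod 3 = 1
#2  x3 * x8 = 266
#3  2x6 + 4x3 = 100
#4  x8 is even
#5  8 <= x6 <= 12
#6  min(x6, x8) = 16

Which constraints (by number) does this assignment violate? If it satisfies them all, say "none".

#1 13 mod 3 = 1 — holds.
#2 x3 * x8 = 19 * 14 = 266 — holds.
#3 2x6 + 4x3 = 2(13) + 4(19) = 102, not 100 — fails.
#4 x8 = 14 is even — holds.
#5 x6 = 13 is outside [8, 12] — fails.
#6 min(13, 14) = 13, not 16 — fails.

Violated: 3, 5, and 6.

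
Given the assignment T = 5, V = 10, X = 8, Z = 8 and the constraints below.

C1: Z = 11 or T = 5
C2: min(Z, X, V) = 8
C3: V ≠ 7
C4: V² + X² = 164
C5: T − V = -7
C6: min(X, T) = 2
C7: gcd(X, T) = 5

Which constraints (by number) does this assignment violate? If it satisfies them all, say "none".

Constraints 5, 6, 7 are violated.

C1: Z = 8 ≠ 11, but T = 5 = 5 (second disjunct) — OK.
C2: min(8, 8, 10) = 8 — OK.
C3: V = 10, and 10 ≠ 7 — OK.
C4: V² + X² = 10² + 8² = 100 + 64 = 164 — OK.
C5: T − V = 5 − 10 = -5, not -7 — violated.
C6: min(8, 5) = 5, not 2 — violated.
C7: gcd(8, 5) = 1, not 5 — violated.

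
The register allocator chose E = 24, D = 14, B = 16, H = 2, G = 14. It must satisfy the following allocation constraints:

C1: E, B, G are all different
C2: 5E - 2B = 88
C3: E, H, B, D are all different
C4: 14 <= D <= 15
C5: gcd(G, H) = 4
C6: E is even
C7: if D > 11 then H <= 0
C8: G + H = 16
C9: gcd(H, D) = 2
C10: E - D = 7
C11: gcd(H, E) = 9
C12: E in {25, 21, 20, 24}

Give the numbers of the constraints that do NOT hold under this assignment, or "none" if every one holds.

C1: values 24, 16, 14 are pairwise distinct  OK
C2: 5E - 2B = 5(24) - 2(16) = 88  OK
C3: values 24, 2, 16, 14 are pairwise distinct  OK
C4: D = 14 lies in [14, 15]  OK
C5: gcd(14, 2) = 2, not 4  FAIL
C6: E = 24 is even  OK
C7: D = 14 > 11, so we need H ≤ 0; but H = 2 > 0  FAIL
C8: G + H = 14 + 2 = 16  OK
C9: gcd(2, 14) = 2  OK
C10: E - D = 24 - 14 = 10, not 7  FAIL
C11: gcd(2, 24) = 2, not 9  FAIL
C12: E = 24 is in {25, 21, 20, 24}  OK

Violated: 5, 7, 10, 11.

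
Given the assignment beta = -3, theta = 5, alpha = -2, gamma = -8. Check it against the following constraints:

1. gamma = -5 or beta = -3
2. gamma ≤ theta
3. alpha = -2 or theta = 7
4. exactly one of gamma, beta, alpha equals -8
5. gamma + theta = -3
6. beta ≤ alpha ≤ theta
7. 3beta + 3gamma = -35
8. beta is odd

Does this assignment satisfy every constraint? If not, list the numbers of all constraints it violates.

1. gamma = -8 ≠ -5, but beta = -3 = -3 (second disjunct)  ✔
2. gamma = -8, theta = 5; -8 ≤ 5  ✔
3. alpha = -2 = -2 (first disjunct)  ✔
4. gamma=-8, beta=-3, alpha=-2; 1 of them equals -8  ✔
5. gamma + theta = -8 + 5 = -3  ✔
6. values -3 ≤ -2 ≤ 5  ✔
7. 3beta + 3gamma = 3(-3) + 3(-8) = -33, not -35  ✘
8. beta = -3 is odd  ✔

Constraint 7 does not hold.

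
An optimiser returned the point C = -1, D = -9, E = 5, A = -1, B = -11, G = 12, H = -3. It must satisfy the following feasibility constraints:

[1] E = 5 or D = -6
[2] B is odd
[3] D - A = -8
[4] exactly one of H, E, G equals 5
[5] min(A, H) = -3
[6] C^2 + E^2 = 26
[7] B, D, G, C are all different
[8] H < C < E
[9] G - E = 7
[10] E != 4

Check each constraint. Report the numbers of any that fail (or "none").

None — every constraint holds.

[1] E = 5 = 5 (first disjunct) — holds.
[2] B = -11 is odd — holds.
[3] D - A = -9 - (-1) = -8 — holds.
[4] H=-3, E=5, G=12; 1 of them equals 5 — holds.
[5] min(-1, -3) = -3 — holds.
[6] C^2 + E^2 = (-1)^2 + 5^2 = 1 + 25 = 26 — holds.
[7] values -11, -9, 12, -1 are pairwise distinct — holds.
[8] values -3 < -1 < 5 — holds.
[9] G - E = 12 - 5 = 7 — holds.
[10] E = 5, and 5 ≠ 4 — holds.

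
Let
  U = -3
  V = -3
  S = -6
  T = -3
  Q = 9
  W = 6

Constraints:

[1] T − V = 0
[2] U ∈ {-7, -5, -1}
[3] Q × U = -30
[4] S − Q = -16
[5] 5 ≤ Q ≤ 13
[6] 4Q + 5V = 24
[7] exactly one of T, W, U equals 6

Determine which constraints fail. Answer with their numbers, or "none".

No — constraints 2, 3, 4, and 6 are not satisfied.

[1] T − V = -3 − (-3) = 0 — OK.
[2] U = -3 is not in {-7, -5, -1} — violated.
[3] Q × U = 9 × (-3) = -27, not -30 — violated.
[4] S − Q = -6 − 9 = -15, not -16 — violated.
[5] Q = 9 lies in [5, 13] — OK.
[6] 4Q + 5V = 4(9) + 5(-3) = 21, not 24 — violated.
[7] T=-3, W=6, U=-3; 1 of them equals 6 — OK.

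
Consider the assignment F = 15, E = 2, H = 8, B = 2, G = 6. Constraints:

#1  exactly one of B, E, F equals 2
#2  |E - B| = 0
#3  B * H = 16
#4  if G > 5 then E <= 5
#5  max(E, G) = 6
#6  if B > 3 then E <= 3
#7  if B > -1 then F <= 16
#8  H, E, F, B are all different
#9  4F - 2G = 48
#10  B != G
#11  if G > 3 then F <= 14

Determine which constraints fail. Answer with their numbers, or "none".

No — constraints 1, 8, and 11 are not satisfied.

#1 B=2, E=2, F=15; 2 of them equal 2, not exactly one  ✗
#2 |2 - 2| = 0  ✓
#3 B * H = 2 * 8 = 16  ✓
#4 G = 6 > 5, so we need E ≤ 5; E = 2 ≤ 5  ✓
#5 max(2, 6) = 6  ✓
#6 B = 2, not > 3; antecedent false, conditional vacuously true  ✓
#7 B = 2 > -1, so we need F ≤ 16; F = 15 ≤ 16  ✓
#8 E = B = 2, not all different  ✗
#9 4F - 2G = 4(15) - 2(6) = 48  ✓
#10 B = 2, G = 6; distinct  ✓
#11 G = 6 > 3, so we need F ≤ 14; but F = 15 > 14  ✗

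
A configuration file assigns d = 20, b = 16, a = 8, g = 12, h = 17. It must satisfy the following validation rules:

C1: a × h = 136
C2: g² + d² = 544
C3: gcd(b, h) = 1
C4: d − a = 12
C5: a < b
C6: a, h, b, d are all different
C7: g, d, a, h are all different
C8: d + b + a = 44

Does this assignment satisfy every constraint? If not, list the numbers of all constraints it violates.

C1: a × h = 8 × 17 = 136  true
C2: g² + d² = 12² + 20² = 144 + 400 = 544  true
C3: gcd(16, 17) = 1  true
C4: d − a = 20 − 8 = 12  true
C5: a = 8, b = 16; 8 < 16  true
C6: values 8, 17, 16, 20 are pairwise distinct  true
C7: values 12, 20, 8, 17 are pairwise distinct  true
C8: d + b + a = 20 + 16 + 8 = 44  true

The assignment satisfies every constraint.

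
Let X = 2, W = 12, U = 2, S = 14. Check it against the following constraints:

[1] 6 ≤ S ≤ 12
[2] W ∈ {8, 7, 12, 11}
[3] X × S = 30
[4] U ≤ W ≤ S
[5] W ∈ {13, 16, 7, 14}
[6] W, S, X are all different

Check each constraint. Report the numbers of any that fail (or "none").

[1] S = 14 is outside [6, 12] — fails.
[2] W = 12 is in {8, 7, 12, 11} — holds.
[3] X × S = 2 × 14 = 28, not 30 — fails.
[4] values 2 ≤ 12 ≤ 14 — holds.
[5] W = 12 is not in {13, 16, 7, 14} — fails.
[6] values 12, 14, 2 are pairwise distinct — holds.

The assignment fails constraints 1, 3, and 5.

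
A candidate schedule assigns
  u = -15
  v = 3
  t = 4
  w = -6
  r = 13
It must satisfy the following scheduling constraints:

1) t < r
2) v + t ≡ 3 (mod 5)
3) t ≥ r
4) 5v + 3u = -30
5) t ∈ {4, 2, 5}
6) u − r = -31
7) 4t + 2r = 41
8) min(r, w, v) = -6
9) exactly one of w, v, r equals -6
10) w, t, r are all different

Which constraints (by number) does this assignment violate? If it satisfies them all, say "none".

Constraints 2, 3, 6, and 7 are violated.

1) t = 4, r = 13; 4 < 13 — satisfied.
2) v + t = 7; 7 mod 5 = 2, not 3 — violated.
3) t = 4, r = 13; 4 < 13 (want ≥) — violated.
4) 5v + 3u = 5(3) + 3(-15) = -30 — satisfied.
5) t = 4 is in {4, 2, 5} — satisfied.
6) u − r = -15 − 13 = -28, not -31 — violated.
7) 4t + 2r = 4(4) + 2(13) = 42, not 41 — violated.
8) min(13, -6, 3) = -6 — satisfied.
9) w=-6, v=3, r=13; 1 of them equals -6 — satisfied.
10) values -6, 4, 13 are pairwise distinct — satisfied.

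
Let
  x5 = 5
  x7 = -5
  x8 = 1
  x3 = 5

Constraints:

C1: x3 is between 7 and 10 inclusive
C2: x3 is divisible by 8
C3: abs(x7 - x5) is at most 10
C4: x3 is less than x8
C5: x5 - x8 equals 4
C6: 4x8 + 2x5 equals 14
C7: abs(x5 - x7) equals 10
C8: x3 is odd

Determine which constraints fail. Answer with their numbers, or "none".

C1: x3 = 5 is outside [7, 10]  no
C2: 5 = 8*0 + 5, so 8 does not divide 5  no
C3: abs(-5 - 5) = 10; 10 ≤ 10  yes
C4: x3 = 5, x8 = 1; 5 ≥ 1 (want <)  no
C5: x5 - x8 = 5 - 1 = 4  yes
C6: 4x8 + 2x5 = 4(1) + 2(5) = 14  yes
C7: abs(5 - (-5)) = 10  yes
C8: x3 = 5 is odd  yes

The assignment fails constraints 1, 2, and 4.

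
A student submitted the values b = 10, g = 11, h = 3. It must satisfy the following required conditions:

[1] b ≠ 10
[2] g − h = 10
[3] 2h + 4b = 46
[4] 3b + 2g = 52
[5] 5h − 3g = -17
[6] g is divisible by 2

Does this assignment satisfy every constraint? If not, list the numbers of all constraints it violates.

No — constraints 1, 2, 5, 6 are not satisfied.

[1] b = 10, but 10 is required to differ — violated.
[2] g − h = 11 − 3 = 8, not 10 — violated.
[3] 2h + 4b = 2(3) + 4(10) = 46 — satisfied.
[4] 3b + 2g = 3(10) + 2(11) = 52 — satisfied.
[5] 5h − 3g = 5(3) − 3(11) = -18, not -17 — violated.
[6] 11 = 2×5 + 1, so 2 does not divide 11 — violated.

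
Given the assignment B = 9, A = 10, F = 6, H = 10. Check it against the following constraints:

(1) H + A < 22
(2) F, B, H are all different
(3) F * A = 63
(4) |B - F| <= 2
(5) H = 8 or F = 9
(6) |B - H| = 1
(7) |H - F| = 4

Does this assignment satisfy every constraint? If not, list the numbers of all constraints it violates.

No — constraints 3, 4, and 5 are not satisfied.

(1) H + A = 10 + 10 = 20; 20 < 22  true
(2) values 6, 9, 10 are pairwise distinct  true
(3) F * A = 6 * 10 = 60, not 63  false
(4) |9 - 6| = 3; 3 > 2, exceeds bound 2  false
(5) H = 10 ≠ 8 and F = 6 ≠ 9; both disjuncts false  false
(6) |9 - 10| = 1  true
(7) |10 - 6| = 4  true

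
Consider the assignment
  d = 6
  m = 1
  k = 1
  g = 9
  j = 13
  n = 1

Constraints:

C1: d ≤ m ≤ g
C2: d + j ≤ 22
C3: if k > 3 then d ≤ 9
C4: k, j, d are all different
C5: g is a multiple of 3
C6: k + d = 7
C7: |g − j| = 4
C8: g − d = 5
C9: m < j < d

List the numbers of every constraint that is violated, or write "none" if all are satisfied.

C1: values 6, 1, 9; d = 6 is not ≤ m = 1  FAIL
C2: d + j = 6 + 13 = 19; 19 ≤ 22  OK
C3: k = 1, not > 3; antecedent false, conditional vacuously true  OK
C4: values 1, 13, 6 are pairwise distinct  OK
C5: 9 / 3 = 3, so 3 divides 9  OK
C6: k + d = 1 + 6 = 7  OK
C7: |9 − 13| = 4  OK
C8: g − d = 9 − 6 = 3, not 5  FAIL
C9: values 1, 13, 6; j = 13 is not < d = 6  FAIL

Violated: 1, 8, and 9.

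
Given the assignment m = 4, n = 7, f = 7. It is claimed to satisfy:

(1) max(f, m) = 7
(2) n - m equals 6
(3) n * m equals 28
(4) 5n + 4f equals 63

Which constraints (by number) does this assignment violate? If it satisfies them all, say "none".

Violated: 2.

(1) max(7, 4) = 7 — holds.
(2) n - m = 7 - 4 = 3, not 6 — fails.
(3) n * m = 7 * 4 = 28 — holds.
(4) 5n + 4f = 5(7) + 4(7) = 63 — holds.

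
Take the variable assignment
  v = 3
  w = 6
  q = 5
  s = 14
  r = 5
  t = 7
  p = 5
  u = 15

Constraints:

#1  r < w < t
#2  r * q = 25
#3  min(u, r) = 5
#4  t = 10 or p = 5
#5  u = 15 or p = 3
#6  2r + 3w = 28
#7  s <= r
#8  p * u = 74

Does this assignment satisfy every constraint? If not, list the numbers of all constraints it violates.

Constraints 7 and 8 are violated.

#1 values 5 < 6 < 7  ✔
#2 r * q = 5 * 5 = 25  ✔
#3 min(15, 5) = 5  ✔
#4 t = 7 ≠ 10, but p = 5 = 5 (second disjunct)  ✔
#5 u = 15 = 15 (first disjunct)  ✔
#6 2r + 3w = 2(5) + 3(6) = 28  ✔
#7 s = 14, r = 5; 14 > 5 (want ≤)  ✘
#8 p * u = 5 * 15 = 75, not 74  ✘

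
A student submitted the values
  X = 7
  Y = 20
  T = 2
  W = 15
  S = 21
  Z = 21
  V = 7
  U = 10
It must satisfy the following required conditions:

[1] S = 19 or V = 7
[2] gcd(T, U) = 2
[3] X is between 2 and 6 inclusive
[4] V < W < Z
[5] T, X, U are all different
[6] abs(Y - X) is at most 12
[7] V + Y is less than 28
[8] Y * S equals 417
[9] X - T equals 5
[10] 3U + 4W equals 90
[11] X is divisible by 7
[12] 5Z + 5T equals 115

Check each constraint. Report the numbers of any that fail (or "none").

[1] S = 21 ≠ 19, but V = 7 = 7 (second disjunct) — OK.
[2] gcd(2, 10) = 2 — OK.
[3] X = 7 is outside [2, 6] — violated.
[4] values 7 < 15 < 21 — OK.
[5] values 2, 7, 10 are pairwise distinct — OK.
[6] abs(20 - 7) = 13; 13 > 12, exceeds bound 12 — violated.
[7] V + Y = 7 + 20 = 27; 27 < 28 — OK.
[8] Y * S = 20 * 21 = 420, not 417 — violated.
[9] X - T = 7 - 2 = 5 — OK.
[10] 3U + 4W = 3(10) + 4(15) = 90 — OK.
[11] 7 / 7 = 1, so 7 divides 7 — OK.
[12] 5Z + 5T = 5(21) + 5(2) = 115 — OK.

Constraints 3, 6, 8 are violated.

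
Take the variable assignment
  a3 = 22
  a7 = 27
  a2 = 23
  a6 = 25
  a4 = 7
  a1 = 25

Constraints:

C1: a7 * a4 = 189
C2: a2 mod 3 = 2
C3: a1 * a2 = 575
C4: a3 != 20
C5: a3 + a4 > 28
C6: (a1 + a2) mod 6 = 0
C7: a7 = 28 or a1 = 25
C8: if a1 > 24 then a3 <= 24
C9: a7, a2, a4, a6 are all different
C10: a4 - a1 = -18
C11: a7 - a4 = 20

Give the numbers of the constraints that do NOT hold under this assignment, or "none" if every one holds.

C1: a7 * a4 = 27 * 7 = 189  true
C2: 23 mod 3 = 2  true
C3: a1 * a2 = 25 * 23 = 575  true
C4: a3 = 22, and 22 ≠ 20  true
C5: a3 + a4 = 22 + 7 = 29; 29 > 28  true
C6: a1 + a2 = 48; 48 mod 6 = 0  true
C7: a7 = 27 ≠ 28, but a1 = 25 = 25 (second disjunct)  true
C8: a1 = 25 > 24, so we need a3 ≤ 24; a3 = 22 ≤ 24  true
C9: values 27, 23, 7, 25 are pairwise distinct  true
C10: a4 - a1 = 7 - 25 = -18  true
C11: a7 - a4 = 27 - 7 = 20  true

No violations.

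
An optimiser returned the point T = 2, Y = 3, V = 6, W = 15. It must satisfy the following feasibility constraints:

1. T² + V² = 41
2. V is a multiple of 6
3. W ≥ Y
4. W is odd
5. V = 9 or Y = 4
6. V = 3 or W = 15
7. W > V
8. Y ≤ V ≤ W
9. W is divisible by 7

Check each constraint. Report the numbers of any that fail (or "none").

Violated: 1, 5, and 9.

1. T² + V² = 2² + 6² = 4 + 36 = 40, not 41  fails
2. 6 / 6 = 1, so 6 divides 6  holds
3. W = 15, Y = 3; 15 ≥ 3  holds
4. W = 15 is odd  holds
5. V = 6 ≠ 9 and Y = 3 ≠ 4; both disjuncts false  fails
6. V = 6 ≠ 3, but W = 15 = 15 (second disjunct)  holds
7. W = 15, V = 6; 15 > 6  holds
8. values 3 ≤ 6 ≤ 15  holds
9. 15 = 7×2 + 1, so 7 does not divide 15  fails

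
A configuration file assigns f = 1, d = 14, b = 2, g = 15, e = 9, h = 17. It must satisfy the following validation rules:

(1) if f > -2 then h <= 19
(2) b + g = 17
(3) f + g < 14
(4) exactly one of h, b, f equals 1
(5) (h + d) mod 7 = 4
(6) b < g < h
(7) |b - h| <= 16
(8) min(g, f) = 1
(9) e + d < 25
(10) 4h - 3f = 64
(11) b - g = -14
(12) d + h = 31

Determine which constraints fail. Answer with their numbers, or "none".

(1) f = 1 > -2, so we need h ≤ 19; h = 17 ≤ 19 — holds.
(2) b + g = 2 + 15 = 17 — holds.
(3) f + g = 1 + 15 = 16; 16 ≥ 14, bound 14 not met — fails.
(4) h=17, b=2, f=1; 1 of them equals 1 — holds.
(5) h + d = 31; 31 mod 7 = 3, not 4 — fails.
(6) values 2 < 15 < 17 — holds.
(7) |2 - 17| = 15; 15 ≤ 16 — holds.
(8) min(15, 1) = 1 — holds.
(9) e + d = 9 + 14 = 23; 23 < 25 — holds.
(10) 4h - 3f = 4(17) - 3(1) = 65, not 64 — fails.
(11) b - g = 2 - 15 = -13, not -14 — fails.
(12) d + h = 14 + 17 = 31 — holds.

Violated: 3, 5, 10, and 11.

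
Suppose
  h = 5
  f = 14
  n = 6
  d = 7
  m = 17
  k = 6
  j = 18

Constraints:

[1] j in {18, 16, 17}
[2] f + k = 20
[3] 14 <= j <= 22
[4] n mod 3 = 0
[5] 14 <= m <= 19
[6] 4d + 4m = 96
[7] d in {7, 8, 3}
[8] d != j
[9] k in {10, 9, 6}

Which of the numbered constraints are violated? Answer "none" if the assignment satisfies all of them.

[1] j = 18 is in {18, 16, 17}  true
[2] f + k = 14 + 6 = 20  true
[3] j = 18 lies in [14, 22]  true
[4] 6 mod 3 = 0  true
[5] m = 17 lies in [14, 19]  true
[6] 4d + 4m = 4(7) + 4(17) = 96  true
[7] d = 7 is in {7, 8, 3}  true
[8] d = 7, j = 18; distinct  true
[9] k = 6 is in {10, 9, 6}  true

No violations.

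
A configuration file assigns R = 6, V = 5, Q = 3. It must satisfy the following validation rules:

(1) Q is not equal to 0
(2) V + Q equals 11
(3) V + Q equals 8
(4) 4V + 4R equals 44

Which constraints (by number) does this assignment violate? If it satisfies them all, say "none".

(1) Q = 3, and 3 ≠ 0  ✔
(2) V + Q = 5 + 3 = 8, not 11  ✘
(3) V + Q = 5 + 3 = 8  ✔
(4) 4V + 4R = 4(5) + 4(6) = 44  ✔

Constraint 2 does not hold.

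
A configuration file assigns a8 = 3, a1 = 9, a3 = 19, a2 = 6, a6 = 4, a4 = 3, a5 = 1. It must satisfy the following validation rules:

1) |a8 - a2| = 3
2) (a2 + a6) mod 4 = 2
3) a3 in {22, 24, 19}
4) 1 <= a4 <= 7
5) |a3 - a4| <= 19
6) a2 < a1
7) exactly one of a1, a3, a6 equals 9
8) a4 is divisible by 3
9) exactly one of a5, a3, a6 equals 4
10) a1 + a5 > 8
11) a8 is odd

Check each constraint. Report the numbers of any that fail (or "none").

1) |3 - 6| = 3  holds
2) a2 + a6 = 10; 10 mod 4 = 2  holds
3) a3 = 19 is in {22, 24, 19}  holds
4) a4 = 3 lies in [1, 7]  holds
5) |19 - 3| = 16; 16 ≤ 19  holds
6) a2 = 6, a1 = 9; 6 < 9  holds
7) a1=9, a3=19, a6=4; 1 of them equals 9  holds
8) 3 / 3 = 1, so 3 divides 3  holds
9) a5=1, a3=19, a6=4; 1 of them equals 4  holds
10) a1 + a5 = 9 + 1 = 10; 10 > 8  holds
11) a8 = 3 is odd  holds

All constraints are satisfied.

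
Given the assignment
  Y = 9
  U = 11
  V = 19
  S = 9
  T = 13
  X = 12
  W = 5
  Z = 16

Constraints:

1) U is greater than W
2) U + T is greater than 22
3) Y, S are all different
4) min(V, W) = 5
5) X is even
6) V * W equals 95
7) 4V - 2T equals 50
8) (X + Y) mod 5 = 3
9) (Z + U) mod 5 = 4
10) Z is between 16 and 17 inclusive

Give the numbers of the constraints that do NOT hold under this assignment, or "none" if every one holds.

Constraints 3, 8, and 9 are violated.

1) U = 11, W = 5; 11 > 5  ✔
2) U + T = 11 + 13 = 24; 24 > 22  ✔
3) Y = S = 9, not all different  ✘
4) min(19, 5) = 5  ✔
5) X = 12 is even  ✔
6) V * W = 19 * 5 = 95  ✔
7) 4V - 2T = 4(19) - 2(13) = 50  ✔
8) X + Y = 21; 21 mod 5 = 1, not 3  ✘
9) Z + U = 27; 27 mod 5 = 2, not 4  ✘
10) Z = 16 lies in [16, 17]  ✔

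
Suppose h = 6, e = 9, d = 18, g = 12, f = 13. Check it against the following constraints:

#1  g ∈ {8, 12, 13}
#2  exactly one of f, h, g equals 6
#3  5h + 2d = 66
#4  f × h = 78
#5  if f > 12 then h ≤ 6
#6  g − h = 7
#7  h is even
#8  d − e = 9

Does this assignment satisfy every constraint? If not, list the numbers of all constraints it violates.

Violated: 6.

#1 g = 12 is in {8, 12, 13} — holds.
#2 f=13, h=6, g=12; 1 of them equals 6 — holds.
#3 5h + 2d = 5(6) + 2(18) = 66 — holds.
#4 f × h = 13 × 6 = 78 — holds.
#5 f = 13 > 12, so we need h ≤ 6; h = 6 ≤ 6 — holds.
#6 g − h = 12 − 6 = 6, not 7 — does not hold.
#7 h = 6 is even — holds.
#8 d − e = 18 − 9 = 9 — holds.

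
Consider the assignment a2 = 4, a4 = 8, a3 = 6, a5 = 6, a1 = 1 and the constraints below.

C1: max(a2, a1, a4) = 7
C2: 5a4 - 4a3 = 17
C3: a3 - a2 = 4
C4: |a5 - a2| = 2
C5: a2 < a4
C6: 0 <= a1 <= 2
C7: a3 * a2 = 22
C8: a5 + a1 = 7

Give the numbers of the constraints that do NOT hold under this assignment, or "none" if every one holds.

C1: max(4, 1, 8) = 8, not 7 — violated.
C2: 5a4 - 4a3 = 5(8) - 4(6) = 16, not 17 — violated.
C3: a3 - a2 = 6 - 4 = 2, not 4 — violated.
C4: |6 - 4| = 2 — satisfied.
C5: a2 = 4, a4 = 8; 4 < 8 — satisfied.
C6: a1 = 1 lies in [0, 2] — satisfied.
C7: a3 * a2 = 6 * 4 = 24, not 22 — violated.
C8: a5 + a1 = 6 + 1 = 7 — satisfied.

No — constraints 1, 2, 3, and 7 are not satisfied.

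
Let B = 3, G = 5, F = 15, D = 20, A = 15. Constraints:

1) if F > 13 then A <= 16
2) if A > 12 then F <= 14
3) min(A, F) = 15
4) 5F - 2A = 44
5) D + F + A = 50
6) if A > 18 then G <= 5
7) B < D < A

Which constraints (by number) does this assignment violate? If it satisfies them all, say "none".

Violated: 2, 4, 7.

1) F = 15 > 13, so we need A ≤ 16; A = 15 ≤ 16 — holds.
2) A = 15 > 12, so we need F ≤ 14; but F = 15 > 14 — does not hold.
3) min(15, 15) = 15 — holds.
4) 5F - 2A = 5(15) - 2(15) = 45, not 44 — does not hold.
5) D + F + A = 20 + 15 + 15 = 50 — holds.
6) A = 15, not > 18; antecedent false, conditional vacuously true — holds.
7) values 3, 20, 15; D = 20 is not < A = 15 — does not hold.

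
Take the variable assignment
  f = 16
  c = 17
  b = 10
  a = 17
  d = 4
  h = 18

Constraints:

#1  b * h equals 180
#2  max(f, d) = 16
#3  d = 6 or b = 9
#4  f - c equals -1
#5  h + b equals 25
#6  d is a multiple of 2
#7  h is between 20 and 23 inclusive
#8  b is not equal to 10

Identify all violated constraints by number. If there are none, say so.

Violated: 3, 5, 7, 8.

#1 b * h = 10 * 18 = 180  OK
#2 max(16, 4) = 16  OK
#3 d = 4 ≠ 6 and b = 10 ≠ 9; both disjuncts false  FAIL
#4 f - c = 16 - 17 = -1  OK
#5 h + b = 18 + 10 = 28, not 25  FAIL
#6 4 / 2 = 2, so 2 divides 4  OK
#7 h = 18 is outside [20, 23]  FAIL
#8 b = 10, but 10 is required to differ  FAIL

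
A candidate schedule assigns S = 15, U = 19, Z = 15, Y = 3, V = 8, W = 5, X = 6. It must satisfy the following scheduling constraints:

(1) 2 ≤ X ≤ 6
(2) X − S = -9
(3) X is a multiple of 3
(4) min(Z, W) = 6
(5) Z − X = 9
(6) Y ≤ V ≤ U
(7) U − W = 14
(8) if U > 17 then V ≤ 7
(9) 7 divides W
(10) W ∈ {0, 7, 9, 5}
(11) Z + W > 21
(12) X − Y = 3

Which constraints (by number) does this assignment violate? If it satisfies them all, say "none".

(1) X = 6 lies in [2, 6] — OK.
(2) X − S = 6 − 15 = -9 — OK.
(3) 6 / 3 = 2, so 3 divides 6 — OK.
(4) min(15, 5) = 5, not 6 — violated.
(5) Z − X = 15 − 6 = 9 — OK.
(6) values 3 ≤ 8 ≤ 19 — OK.
(7) U − W = 19 − 5 = 14 — OK.
(8) U = 19 > 17, so we need V ≤ 7; but V = 8 > 7 — violated.
(9) 5 = 7×0 + 5, so 7 does not divide 5 — violated.
(10) W = 5 is in {0, 7, 9, 5} — OK.
(11) Z + W = 15 + 5 = 20; 20 ≤ 21, bound 21 not met — violated.
(12) X − Y = 6 − 3 = 3 — OK.

The assignment fails constraints 4, 8, 9, and 11.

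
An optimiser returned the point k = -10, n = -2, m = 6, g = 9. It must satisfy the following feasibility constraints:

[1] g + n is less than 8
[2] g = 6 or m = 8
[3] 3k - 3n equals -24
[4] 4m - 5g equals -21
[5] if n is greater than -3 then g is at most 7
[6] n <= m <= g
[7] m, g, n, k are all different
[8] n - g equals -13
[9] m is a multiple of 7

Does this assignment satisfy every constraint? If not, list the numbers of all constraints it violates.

[1] g + n = 9 + (-2) = 7; 7 < 8  holds
[2] g = 9 ≠ 6 and m = 6 ≠ 8; both disjuncts false  fails
[3] 3k - 3n = 3(-10) - 3(-2) = -24  holds
[4] 4m - 5g = 4(6) - 5(9) = -21  holds
[5] n = -2 > -3, so we need g ≤ 7; but g = 9 > 7  fails
[6] values -2 <= 6 <= 9  holds
[7] values 6, 9, -2, -10 are pairwise distinct  holds
[8] n - g = -2 - 9 = -11, not -13  fails
[9] 6 = 7*0 + 6, so 7 does not divide 6  fails

The assignment fails constraints 2, 5, 8, and 9.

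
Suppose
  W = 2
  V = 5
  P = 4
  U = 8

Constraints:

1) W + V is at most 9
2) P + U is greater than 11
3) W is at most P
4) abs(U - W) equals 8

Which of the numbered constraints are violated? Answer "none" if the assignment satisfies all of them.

Constraint 4 is violated.

1) W + V = 2 + 5 = 7; 7 ≤ 9 — OK.
2) P + U = 4 + 8 = 12; 12 > 11 — OK.
3) W = 2, P = 4; 2 ≤ 4 — OK.
4) abs(8 - 2) = 6, not 8 — violated.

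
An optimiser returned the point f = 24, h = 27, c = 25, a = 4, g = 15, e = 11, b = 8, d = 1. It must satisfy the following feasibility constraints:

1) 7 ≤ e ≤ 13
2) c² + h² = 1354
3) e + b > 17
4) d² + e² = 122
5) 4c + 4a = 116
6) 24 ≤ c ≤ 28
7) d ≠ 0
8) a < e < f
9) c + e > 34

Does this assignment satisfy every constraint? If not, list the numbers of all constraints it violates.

All constraints are satisfied.

1) e = 11 lies in [7, 13]  yes
2) c² + h² = 25² + 27² = 625 + 729 = 1354  yes
3) e + b = 11 + 8 = 19; 19 > 17  yes
4) d² + e² = 1² + 11² = 1 + 121 = 122  yes
5) 4c + 4a = 4(25) + 4(4) = 116  yes
6) c = 25 lies in [24, 28]  yes
7) d = 1, and 1 ≠ 0  yes
8) values 4 < 11 < 24  yes
9) c + e = 25 + 11 = 36; 36 > 34  yes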